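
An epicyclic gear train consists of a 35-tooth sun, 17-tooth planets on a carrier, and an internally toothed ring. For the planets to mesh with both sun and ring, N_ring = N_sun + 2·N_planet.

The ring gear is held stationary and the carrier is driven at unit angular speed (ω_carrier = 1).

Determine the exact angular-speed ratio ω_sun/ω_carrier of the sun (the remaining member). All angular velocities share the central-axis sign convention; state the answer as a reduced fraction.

N_ring = 35 + 2·17 = 69
35(ω_s−ω_c) = −69(ω_r−ω_c),  ω_r=0, ω_c=1
ω_s = 1 − (69/35)(0−1) = 104/35
ω_s/ω_c = 104/35

104/35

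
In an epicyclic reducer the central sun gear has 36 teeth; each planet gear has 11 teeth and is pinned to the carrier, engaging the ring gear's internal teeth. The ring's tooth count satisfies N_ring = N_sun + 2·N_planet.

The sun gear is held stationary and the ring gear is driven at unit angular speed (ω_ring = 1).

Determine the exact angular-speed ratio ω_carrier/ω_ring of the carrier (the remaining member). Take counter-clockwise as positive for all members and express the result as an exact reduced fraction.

N_ring = 36 + 2·11 = 58
36(ω_s−ω_c) = −58(ω_r−ω_c),  ω_s=0, ω_r=1
36(0−ω_c) = −58(1−ω_c)  ⇒  94ω_c = 58  ⇒  ω_c = 29/47
ω_c/ω_r = 29/47

29/47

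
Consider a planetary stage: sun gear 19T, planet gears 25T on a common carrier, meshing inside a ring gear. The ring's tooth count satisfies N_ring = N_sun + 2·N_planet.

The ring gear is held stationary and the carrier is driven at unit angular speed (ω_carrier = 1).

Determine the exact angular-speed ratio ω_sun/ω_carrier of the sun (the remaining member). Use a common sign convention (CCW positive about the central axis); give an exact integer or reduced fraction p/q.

N_ring = 19 + 2·25 = 69
19(ω_s−ω_c) = −69(ω_r−ω_c),  ω_r=0, ω_c=1
ω_s = 1 − (69/19)(0−1) = 88/19
ω_s/ω_c = 88/19

88/19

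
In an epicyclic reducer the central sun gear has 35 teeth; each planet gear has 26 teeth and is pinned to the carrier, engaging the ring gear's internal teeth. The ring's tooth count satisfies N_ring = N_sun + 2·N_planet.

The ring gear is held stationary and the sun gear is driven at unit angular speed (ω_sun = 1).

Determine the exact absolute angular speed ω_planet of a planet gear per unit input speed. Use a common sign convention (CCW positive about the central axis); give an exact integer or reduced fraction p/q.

N_ring = 35 + 2·26 = 87
35(ω_s−ω_c) = −87(ω_r−ω_c),  ω_r=0, ω_s=1
35(1−ω_c) = −87(0−ω_c)  ⇒  122ω_c = 35  ⇒  ω_c = 35/122
sun–planet: 35·(1−35/122) = −26·(ω_p−ω_c)  ⇒  ω_p−ω_c = −(35/26)·(87/122) = -3045/3172
ω_p = 35/122 − 3045/3172 = -35/52

-35/52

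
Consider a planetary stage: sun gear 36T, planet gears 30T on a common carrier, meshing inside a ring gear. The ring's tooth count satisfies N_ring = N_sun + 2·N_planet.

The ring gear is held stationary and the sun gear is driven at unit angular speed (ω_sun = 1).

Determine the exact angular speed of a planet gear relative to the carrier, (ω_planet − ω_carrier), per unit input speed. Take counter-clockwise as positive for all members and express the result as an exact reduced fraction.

-48/55

N_ring = 36 + 2·30 = 96
36(ω_s−ω_c) = −96(ω_r−ω_c),  ω_r=0, ω_s=1
36(1−ω_c) = −96(0−ω_c)  ⇒  132ω_c = 36  ⇒  ω_c = 3/11
sun–planet: 36·(1−3/11) = −30·(ω_p−ω_c)  ⇒  ω_p−ω_c = −(36/30)·(8/11) = -48/55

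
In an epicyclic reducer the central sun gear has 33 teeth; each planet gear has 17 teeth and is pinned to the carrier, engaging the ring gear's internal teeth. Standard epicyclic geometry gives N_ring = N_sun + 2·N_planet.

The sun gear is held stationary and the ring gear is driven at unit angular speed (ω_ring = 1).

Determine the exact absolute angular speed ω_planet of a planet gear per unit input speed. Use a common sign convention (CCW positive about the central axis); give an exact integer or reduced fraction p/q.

N_ring = 33 + 2·17 = 67
33(ω_s−ω_c) = −67(ω_r−ω_c),  ω_s=0, ω_r=1
33(0−ω_c) = −67(1−ω_c)  ⇒  100ω_c = 67  ⇒  ω_c = 67/100
sun–planet: 33·(0−67/100) = −17·(ω_p−ω_c)  ⇒  ω_p−ω_c = −(33/17)·(-67/100) = 2211/1700
ω_p = 67/100 + 2211/1700 = 67/34

67/34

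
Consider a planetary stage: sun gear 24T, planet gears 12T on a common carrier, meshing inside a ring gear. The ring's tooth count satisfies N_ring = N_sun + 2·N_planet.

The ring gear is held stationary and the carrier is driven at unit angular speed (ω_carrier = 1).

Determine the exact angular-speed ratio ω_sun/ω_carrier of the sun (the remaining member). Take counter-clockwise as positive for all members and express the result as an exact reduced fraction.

N_ring = 24 + 2·12 = 48
24(ω_s−ω_c) = −48(ω_r−ω_c),  ω_r=0, ω_c=1
ω_s = 1 − (48/24)(0−1) = 3
ω_s/ω_c = 3

3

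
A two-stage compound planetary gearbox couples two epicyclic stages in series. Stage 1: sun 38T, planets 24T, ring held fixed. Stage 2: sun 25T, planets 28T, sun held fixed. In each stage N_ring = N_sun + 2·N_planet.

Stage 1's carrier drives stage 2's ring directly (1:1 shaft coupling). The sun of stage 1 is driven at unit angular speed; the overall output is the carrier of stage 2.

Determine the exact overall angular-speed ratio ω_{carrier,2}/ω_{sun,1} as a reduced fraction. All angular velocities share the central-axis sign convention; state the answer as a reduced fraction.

1539/6572

Stage 1: N_ring = 38 + 2·24 = 86
Stage 1: 38(ω_s−ω_c) = −86(ω_r−ω_c),  ω_r=0, ω_s=1
Stage 1: 38(1−ω_c) = −86(0−ω_c)  ⇒  124ω_c = 38  ⇒  ω_c = 19/62
  ⇒ ω_c¹/ω_s¹ = 19/62
Stage 2: N_ring = 25 + 2·28 = 81
Stage 2: 25(ω_s−ω_c) = −81(ω_r−ω_c),  ω_s=0, ω_r=1
Stage 2: 25(0−ω_c) = −81(1−ω_c)  ⇒  106ω_c = 81  ⇒  ω_c = 81/106
  ⇒ ω_c²/ω_r² = 81/106
Coupling ω_r² = ω_c¹ ⇒ overall = 19/62 × 81/106 = 1539/6572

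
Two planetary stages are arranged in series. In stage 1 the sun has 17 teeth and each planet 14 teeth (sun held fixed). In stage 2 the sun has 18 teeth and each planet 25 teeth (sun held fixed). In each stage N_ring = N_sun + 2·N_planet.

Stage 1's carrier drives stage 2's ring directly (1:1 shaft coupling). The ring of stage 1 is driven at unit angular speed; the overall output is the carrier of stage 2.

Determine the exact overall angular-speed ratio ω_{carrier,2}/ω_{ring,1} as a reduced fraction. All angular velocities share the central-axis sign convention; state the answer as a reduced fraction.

Stage 1: N_ring = 17 + 2·14 = 45
Stage 1: 17(ω_s−ω_c) = −45(ω_r−ω_c),  ω_s=0, ω_r=1
Stage 1: 17(0−ω_c) = −45(1−ω_c)  ⇒  62ω_c = 45  ⇒  ω_c = 45/62
  ⇒ ω_c¹/ω_r¹ = 45/62
Stage 2: N_ring = 18 + 2·25 = 68
Stage 2: 18(ω_s−ω_c) = −68(ω_r−ω_c),  ω_s=0, ω_r=1
Stage 2: 18(0−ω_c) = −68(1−ω_c)  ⇒  86ω_c = 68  ⇒  ω_c = 34/43
  ⇒ ω_c²/ω_r² = 34/43
Coupling ω_r² = ω_c¹ ⇒ overall = 45/62 × 34/43 = 765/1333

765/1333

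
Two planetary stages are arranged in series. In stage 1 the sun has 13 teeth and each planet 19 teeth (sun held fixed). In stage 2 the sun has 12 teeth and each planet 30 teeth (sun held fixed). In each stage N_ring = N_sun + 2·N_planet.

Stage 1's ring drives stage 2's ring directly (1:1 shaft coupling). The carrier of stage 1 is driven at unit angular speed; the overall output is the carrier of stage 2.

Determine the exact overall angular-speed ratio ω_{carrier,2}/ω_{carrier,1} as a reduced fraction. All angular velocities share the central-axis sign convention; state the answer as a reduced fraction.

Stage 1: N_ring = 13 + 2·19 = 51
Stage 1: 13(ω_s−ω_c) = −51(ω_r−ω_c),  ω_s=0, ω_c=1
Stage 1: ω_r = 1 − (13/51)(0−1) = 64/51
  ⇒ ω_r¹/ω_c¹ = 64/51
Stage 2: N_ring = 12 + 2·30 = 72
Stage 2: 12(ω_s−ω_c) = −72(ω_r−ω_c),  ω_s=0, ω_r=1
Stage 2: 12(0−ω_c) = −72(1−ω_c)  ⇒  84ω_c = 72  ⇒  ω_c = 6/7
  ⇒ ω_c²/ω_r² = 6/7
Coupling ω_r² = ω_r¹ ⇒ overall = 64/51 × 6/7 = 128/119

128/119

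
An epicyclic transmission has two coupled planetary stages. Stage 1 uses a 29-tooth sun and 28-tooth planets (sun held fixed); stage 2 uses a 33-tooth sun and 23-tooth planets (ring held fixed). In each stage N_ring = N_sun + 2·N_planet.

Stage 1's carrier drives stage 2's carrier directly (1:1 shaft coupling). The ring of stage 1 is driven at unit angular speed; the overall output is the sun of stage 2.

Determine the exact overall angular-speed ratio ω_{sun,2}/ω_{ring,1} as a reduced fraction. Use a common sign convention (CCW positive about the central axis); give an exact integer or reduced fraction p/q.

Stage 1: N_ring = 29 + 2·28 = 85
Stage 1: 29(ω_s−ω_c) = −85(ω_r−ω_c),  ω_s=0, ω_r=1
Stage 1: 29(0−ω_c) = −85(1−ω_c)  ⇒  114ω_c = 85  ⇒  ω_c = 85/114
  ⇒ ω_c¹/ω_r¹ = 85/114
Stage 2: N_ring = 33 + 2·23 = 79
Stage 2: 33(ω_s−ω_c) = −79(ω_r−ω_c),  ω_r=0, ω_c=1
Stage 2: ω_s = 1 − (79/33)(0−1) = 112/33
  ⇒ ω_s²/ω_c² = 112/33
Coupling ω_c² = ω_c¹ ⇒ overall = 85/114 × 112/33 = 4760/1881

4760/1881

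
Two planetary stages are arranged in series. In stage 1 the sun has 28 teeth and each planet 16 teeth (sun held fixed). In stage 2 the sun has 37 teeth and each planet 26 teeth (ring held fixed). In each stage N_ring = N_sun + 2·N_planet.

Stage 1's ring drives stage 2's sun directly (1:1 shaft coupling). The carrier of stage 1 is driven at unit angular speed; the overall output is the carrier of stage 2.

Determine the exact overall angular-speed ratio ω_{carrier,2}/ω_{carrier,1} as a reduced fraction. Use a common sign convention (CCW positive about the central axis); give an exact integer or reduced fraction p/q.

Stage 1: N_ring = 28 + 2·16 = 60
Stage 1: 28(ω_s−ω_c) = −60(ω_r−ω_c),  ω_s=0, ω_c=1
Stage 1: ω_r = 1 − (28/60)(0−1) = 22/15
  ⇒ ω_r¹/ω_c¹ = 22/15
Stage 2: N_ring = 37 + 2·26 = 89
Stage 2: 37(ω_s−ω_c) = −89(ω_r−ω_c),  ω_r=0, ω_s=1
Stage 2: 37(1−ω_c) = −89(0−ω_c)  ⇒  126ω_c = 37  ⇒  ω_c = 37/126
  ⇒ ω_c²/ω_s² = 37/126
Coupling ω_s² = ω_r¹ ⇒ overall = 22/15 × 37/126 = 407/945

407/945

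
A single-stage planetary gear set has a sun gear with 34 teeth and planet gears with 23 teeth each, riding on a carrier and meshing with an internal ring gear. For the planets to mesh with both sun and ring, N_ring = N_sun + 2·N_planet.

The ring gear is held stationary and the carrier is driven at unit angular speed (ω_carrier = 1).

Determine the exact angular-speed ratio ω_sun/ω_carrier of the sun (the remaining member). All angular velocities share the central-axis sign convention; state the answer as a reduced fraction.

57/17

N_ring = 34 + 2·23 = 80
34(ω_s−ω_c) = −80(ω_r−ω_c),  ω_r=0, ω_c=1
ω_s = 1 − (80/34)(0−1) = 57/17
ω_s/ω_c = 57/17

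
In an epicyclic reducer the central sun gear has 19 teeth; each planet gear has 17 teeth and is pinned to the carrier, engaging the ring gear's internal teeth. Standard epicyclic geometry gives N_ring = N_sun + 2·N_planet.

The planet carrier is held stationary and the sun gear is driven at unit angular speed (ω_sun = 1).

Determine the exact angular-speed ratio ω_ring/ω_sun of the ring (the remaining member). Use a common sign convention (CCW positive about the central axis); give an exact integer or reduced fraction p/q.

N_ring = 19 + 2·17 = 53
19(ω_s−ω_c) = −53(ω_r−ω_c),  ω_c=0, ω_s=1
ω_r = 0 − (19/53)(1−0) = -19/53
ω_r/ω_s = -19/53

-19/53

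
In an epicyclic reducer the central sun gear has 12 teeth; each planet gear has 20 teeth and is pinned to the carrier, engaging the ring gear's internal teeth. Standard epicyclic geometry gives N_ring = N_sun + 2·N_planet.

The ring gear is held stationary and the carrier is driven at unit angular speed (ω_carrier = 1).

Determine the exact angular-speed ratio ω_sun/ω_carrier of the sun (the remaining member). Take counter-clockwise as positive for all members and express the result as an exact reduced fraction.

16/3

N_ring = 12 + 2·20 = 52
12(ω_s−ω_c) = −52(ω_r−ω_c),  ω_r=0, ω_c=1
ω_s = 1 − (52/12)(0−1) = 16/3
ω_s/ω_c = 16/3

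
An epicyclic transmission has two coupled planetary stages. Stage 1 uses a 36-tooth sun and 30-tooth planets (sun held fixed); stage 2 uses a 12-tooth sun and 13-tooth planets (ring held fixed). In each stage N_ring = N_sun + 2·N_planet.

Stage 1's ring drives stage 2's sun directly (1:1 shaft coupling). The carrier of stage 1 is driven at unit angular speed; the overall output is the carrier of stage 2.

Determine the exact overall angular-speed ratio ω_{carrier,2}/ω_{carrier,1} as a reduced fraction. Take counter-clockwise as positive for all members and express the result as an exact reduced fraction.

Stage 1: N_ring = 36 + 2·30 = 96
Stage 1: 36(ω_s−ω_c) = −96(ω_r−ω_c),  ω_s=0, ω_c=1
Stage 1: ω_r = 1 − (36/96)(0−1) = 11/8
  ⇒ ω_r¹/ω_c¹ = 11/8
Stage 2: N_ring = 12 + 2·13 = 38
Stage 2: 12(ω_s−ω_c) = −38(ω_r−ω_c),  ω_r=0, ω_s=1
Stage 2: 12(1−ω_c) = −38(0−ω_c)  ⇒  50ω_c = 12  ⇒  ω_c = 6/25
  ⇒ ω_c²/ω_s² = 6/25
Coupling ω_s² = ω_r¹ ⇒ overall = 11/8 × 6/25 = 33/100

33/100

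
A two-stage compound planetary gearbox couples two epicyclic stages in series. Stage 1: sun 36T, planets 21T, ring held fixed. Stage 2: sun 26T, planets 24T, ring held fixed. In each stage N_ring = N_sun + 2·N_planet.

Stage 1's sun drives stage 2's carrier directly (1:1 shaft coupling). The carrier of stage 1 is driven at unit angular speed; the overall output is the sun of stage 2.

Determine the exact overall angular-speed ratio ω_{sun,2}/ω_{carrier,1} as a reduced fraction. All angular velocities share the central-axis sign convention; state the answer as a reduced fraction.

475/39

Stage 1: N_ring = 36 + 2·21 = 78
Stage 1: 36(ω_s−ω_c) = −78(ω_r−ω_c),  ω_r=0, ω_c=1
Stage 1: ω_s = 1 − (78/36)(0−1) = 19/6
  ⇒ ω_s¹/ω_c¹ = 19/6
Stage 2: N_ring = 26 + 2·24 = 74
Stage 2: 26(ω_s−ω_c) = −74(ω_r−ω_c),  ω_r=0, ω_c=1
Stage 2: ω_s = 1 − (74/26)(0−1) = 50/13
  ⇒ ω_s²/ω_c² = 50/13
Coupling ω_c² = ω_s¹ ⇒ overall = 19/6 × 50/13 = 475/39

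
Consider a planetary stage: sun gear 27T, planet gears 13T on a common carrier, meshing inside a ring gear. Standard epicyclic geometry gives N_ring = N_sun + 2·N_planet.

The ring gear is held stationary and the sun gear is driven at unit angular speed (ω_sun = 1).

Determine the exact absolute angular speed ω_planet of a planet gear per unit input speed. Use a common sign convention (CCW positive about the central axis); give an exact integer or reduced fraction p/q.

N_ring = 27 + 2·13 = 53
27(ω_s−ω_c) = −53(ω_r−ω_c),  ω_r=0, ω_s=1
27(1−ω_c) = −53(0−ω_c)  ⇒  80ω_c = 27  ⇒  ω_c = 27/80
sun–planet: 27·(1−27/80) = −13·(ω_p−ω_c)  ⇒  ω_p−ω_c = −(27/13)·(53/80) = -1431/1040
ω_p = 27/80 − 1431/1040 = -27/26

-27/26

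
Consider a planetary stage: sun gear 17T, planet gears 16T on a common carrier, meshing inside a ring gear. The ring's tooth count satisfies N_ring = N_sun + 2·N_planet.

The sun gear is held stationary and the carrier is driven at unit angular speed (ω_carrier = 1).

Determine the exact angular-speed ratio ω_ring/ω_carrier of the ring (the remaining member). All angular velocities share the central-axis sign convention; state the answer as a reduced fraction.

N_ring = 17 + 2·16 = 49
17(ω_s−ω_c) = −49(ω_r−ω_c),  ω_s=0, ω_c=1
ω_r = 1 − (17/49)(0−1) = 66/49
ω_r/ω_c = 66/49

66/49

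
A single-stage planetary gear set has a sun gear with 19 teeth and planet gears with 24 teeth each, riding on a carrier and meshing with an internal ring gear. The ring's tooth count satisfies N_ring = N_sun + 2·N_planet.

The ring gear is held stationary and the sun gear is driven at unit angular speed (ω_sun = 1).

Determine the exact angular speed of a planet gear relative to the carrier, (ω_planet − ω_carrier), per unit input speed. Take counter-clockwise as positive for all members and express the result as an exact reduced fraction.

-1273/2064

N_ring = 19 + 2·24 = 67
19(ω_s−ω_c) = −67(ω_r−ω_c),  ω_r=0, ω_s=1
19(1−ω_c) = −67(0−ω_c)  ⇒  86ω_c = 19  ⇒  ω_c = 19/86
sun–planet: 19·(1−19/86) = −24·(ω_p−ω_c)  ⇒  ω_p−ω_c = −(19/24)·(67/86) = -1273/2064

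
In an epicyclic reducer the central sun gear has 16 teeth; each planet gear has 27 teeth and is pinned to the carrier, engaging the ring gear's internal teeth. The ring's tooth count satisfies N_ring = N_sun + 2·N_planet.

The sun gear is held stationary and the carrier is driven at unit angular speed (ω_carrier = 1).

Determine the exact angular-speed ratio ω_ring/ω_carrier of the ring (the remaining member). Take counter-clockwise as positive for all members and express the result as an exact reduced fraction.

N_ring = 16 + 2·27 = 70
16(ω_s−ω_c) = −70(ω_r−ω_c),  ω_s=0, ω_c=1
ω_r = 1 − (16/70)(0−1) = 43/35
ω_r/ω_c = 43/35

43/35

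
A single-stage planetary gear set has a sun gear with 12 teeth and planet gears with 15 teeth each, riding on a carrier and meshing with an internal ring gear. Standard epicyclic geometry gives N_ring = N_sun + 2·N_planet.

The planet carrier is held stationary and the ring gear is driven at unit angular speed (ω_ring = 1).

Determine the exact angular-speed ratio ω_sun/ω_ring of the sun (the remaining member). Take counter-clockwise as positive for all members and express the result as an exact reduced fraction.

-7/2

N_ring = 12 + 2·15 = 42
12(ω_s−ω_c) = −42(ω_r−ω_c),  ω_c=0, ω_r=1
ω_s = 0 − (42/12)(1−0) = -7/2
ω_s/ω_r = -7/2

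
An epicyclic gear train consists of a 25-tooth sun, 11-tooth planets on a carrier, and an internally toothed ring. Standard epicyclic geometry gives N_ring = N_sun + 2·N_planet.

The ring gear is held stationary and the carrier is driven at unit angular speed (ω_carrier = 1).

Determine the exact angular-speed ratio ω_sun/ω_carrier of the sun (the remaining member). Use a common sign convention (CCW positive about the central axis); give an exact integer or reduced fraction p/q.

N_ring = 25 + 2·11 = 47
25(ω_s−ω_c) = −47(ω_r−ω_c),  ω_r=0, ω_c=1
ω_s = 1 − (47/25)(0−1) = 72/25
ω_s/ω_c = 72/25

72/25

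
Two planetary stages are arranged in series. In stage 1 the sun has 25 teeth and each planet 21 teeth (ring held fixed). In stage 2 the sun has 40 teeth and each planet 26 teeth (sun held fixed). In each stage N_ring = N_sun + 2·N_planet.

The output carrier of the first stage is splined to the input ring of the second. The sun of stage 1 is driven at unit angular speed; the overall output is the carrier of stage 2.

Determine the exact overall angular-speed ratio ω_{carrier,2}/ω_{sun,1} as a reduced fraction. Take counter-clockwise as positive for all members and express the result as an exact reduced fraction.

Stage 1: N_ring = 25 + 2·21 = 67
Stage 1: 25(ω_s−ω_c) = −67(ω_r−ω_c),  ω_r=0, ω_s=1
Stage 1: 25(1−ω_c) = −67(0−ω_c)  ⇒  92ω_c = 25  ⇒  ω_c = 25/92
  ⇒ ω_c¹/ω_s¹ = 25/92
Stage 2: N_ring = 40 + 2·26 = 92
Stage 2: 40(ω_s−ω_c) = −92(ω_r−ω_c),  ω_s=0, ω_r=1
Stage 2: 40(0−ω_c) = −92(1−ω_c)  ⇒  132ω_c = 92  ⇒  ω_c = 23/33
  ⇒ ω_c²/ω_r² = 23/33
Coupling ω_r² = ω_c¹ ⇒ overall = 25/92 × 23/33 = 25/132

25/132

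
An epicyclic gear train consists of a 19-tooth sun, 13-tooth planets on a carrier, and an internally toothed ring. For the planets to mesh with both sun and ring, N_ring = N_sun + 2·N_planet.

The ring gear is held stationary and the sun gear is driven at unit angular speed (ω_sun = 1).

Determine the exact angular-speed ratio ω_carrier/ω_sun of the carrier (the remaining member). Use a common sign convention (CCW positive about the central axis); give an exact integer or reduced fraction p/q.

N_ring = 19 + 2·13 = 45
19(ω_s−ω_c) = −45(ω_r−ω_c),  ω_r=0, ω_s=1
19(1−ω_c) = −45(0−ω_c)  ⇒  64ω_c = 19  ⇒  ω_c = 19/64
ω_c/ω_s = 19/64

19/64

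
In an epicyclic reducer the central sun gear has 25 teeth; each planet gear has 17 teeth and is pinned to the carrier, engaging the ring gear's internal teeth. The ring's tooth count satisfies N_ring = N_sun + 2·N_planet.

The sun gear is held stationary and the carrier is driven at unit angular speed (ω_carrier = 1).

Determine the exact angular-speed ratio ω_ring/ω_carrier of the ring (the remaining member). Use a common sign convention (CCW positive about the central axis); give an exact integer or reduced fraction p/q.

84/59

N_ring = 25 + 2·17 = 59
25(ω_s−ω_c) = −59(ω_r−ω_c),  ω_s=0, ω_c=1
ω_r = 1 − (25/59)(0−1) = 84/59
ω_r/ω_c = 84/59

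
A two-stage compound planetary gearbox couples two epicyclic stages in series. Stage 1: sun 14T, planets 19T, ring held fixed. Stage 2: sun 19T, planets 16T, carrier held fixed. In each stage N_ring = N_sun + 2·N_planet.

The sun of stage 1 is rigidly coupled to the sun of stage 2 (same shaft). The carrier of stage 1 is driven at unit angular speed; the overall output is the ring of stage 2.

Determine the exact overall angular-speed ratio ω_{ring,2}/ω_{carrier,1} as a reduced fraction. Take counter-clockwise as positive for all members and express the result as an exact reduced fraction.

Stage 1: N_ring = 14 + 2·19 = 52
Stage 1: 14(ω_s−ω_c) = −52(ω_r−ω_c),  ω_r=0, ω_c=1
Stage 1: ω_s = 1 − (52/14)(0−1) = 33/7
  ⇒ ω_s¹/ω_c¹ = 33/7
Stage 2: N_ring = 19 + 2·16 = 51
Stage 2: 19(ω_s−ω_c) = −51(ω_r−ω_c),  ω_c=0, ω_s=1
Stage 2: ω_r = 0 − (19/51)(1−0) = -19/51
  ⇒ ω_r²/ω_s² = -19/51
Coupling ω_s² = ω_s¹ ⇒ overall = 33/7 × -19/51 = -209/119

-209/119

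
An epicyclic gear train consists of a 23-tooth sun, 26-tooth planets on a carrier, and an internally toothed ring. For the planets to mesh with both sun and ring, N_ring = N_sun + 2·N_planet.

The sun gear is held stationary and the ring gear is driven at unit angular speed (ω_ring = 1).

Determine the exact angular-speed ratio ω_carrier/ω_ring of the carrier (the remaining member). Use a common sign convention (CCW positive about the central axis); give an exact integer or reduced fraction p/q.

75/98

N_ring = 23 + 2·26 = 75
23(ω_s−ω_c) = −75(ω_r−ω_c),  ω_s=0, ω_r=1
23(0−ω_c) = −75(1−ω_c)  ⇒  98ω_c = 75  ⇒  ω_c = 75/98
ω_c/ω_r = 75/98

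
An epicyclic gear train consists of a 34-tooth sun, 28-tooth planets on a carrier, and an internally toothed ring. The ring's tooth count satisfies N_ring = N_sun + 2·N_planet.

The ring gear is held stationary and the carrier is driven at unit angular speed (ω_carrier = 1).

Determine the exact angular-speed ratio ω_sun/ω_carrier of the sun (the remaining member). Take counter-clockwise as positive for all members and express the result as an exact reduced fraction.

62/17

N_ring = 34 + 2·28 = 90
34(ω_s−ω_c) = −90(ω_r−ω_c),  ω_r=0, ω_c=1
ω_s = 1 − (90/34)(0−1) = 62/17
ω_s/ω_c = 62/17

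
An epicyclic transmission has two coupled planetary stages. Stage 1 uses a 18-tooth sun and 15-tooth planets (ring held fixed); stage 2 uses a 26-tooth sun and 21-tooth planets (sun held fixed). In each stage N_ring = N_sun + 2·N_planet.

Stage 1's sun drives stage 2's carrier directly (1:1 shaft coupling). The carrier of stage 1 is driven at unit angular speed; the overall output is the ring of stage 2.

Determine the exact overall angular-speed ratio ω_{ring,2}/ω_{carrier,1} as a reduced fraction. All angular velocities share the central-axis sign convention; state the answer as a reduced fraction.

517/102

Stage 1: N_ring = 18 + 2·15 = 48
Stage 1: 18(ω_s−ω_c) = −48(ω_r−ω_c),  ω_r=0, ω_c=1
Stage 1: ω_s = 1 − (48/18)(0−1) = 11/3
  ⇒ ω_s¹/ω_c¹ = 11/3
Stage 2: N_ring = 26 + 2·21 = 68
Stage 2: 26(ω_s−ω_c) = −68(ω_r−ω_c),  ω_s=0, ω_c=1
Stage 2: ω_r = 1 − (26/68)(0−1) = 47/34
  ⇒ ω_r²/ω_c² = 47/34
Coupling ω_c² = ω_s¹ ⇒ overall = 11/3 × 47/34 = 517/102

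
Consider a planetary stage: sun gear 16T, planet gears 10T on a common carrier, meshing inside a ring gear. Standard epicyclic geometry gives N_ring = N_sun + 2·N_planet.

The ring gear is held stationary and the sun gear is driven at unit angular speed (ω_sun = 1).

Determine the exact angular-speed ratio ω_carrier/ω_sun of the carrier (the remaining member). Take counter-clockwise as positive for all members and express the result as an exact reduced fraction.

4/13

N_ring = 16 + 2·10 = 36
16(ω_s−ω_c) = −36(ω_r−ω_c),  ω_r=0, ω_s=1
16(1−ω_c) = −36(0−ω_c)  ⇒  52ω_c = 16  ⇒  ω_c = 4/13
ω_c/ω_s = 4/13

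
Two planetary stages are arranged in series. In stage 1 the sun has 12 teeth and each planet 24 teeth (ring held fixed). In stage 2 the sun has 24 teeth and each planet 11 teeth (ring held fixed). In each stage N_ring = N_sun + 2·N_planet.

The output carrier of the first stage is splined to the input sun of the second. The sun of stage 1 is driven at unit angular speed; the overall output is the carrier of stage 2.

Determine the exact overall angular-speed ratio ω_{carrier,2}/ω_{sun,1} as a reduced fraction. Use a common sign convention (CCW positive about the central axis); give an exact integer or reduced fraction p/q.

Stage 1: N_ring = 12 + 2·24 = 60
Stage 1: 12(ω_s−ω_c) = −60(ω_r−ω_c),  ω_r=0, ω_s=1
Stage 1: 12(1−ω_c) = −60(0−ω_c)  ⇒  72ω_c = 12  ⇒  ω_c = 1/6
  ⇒ ω_c¹/ω_s¹ = 1/6
Stage 2: N_ring = 24 + 2·11 = 46
Stage 2: 24(ω_s−ω_c) = −46(ω_r−ω_c),  ω_r=0, ω_s=1
Stage 2: 24(1−ω_c) = −46(0−ω_c)  ⇒  70ω_c = 24  ⇒  ω_c = 12/35
  ⇒ ω_c²/ω_s² = 12/35
Coupling ω_s² = ω_c¹ ⇒ overall = 1/6 × 12/35 = 2/35

2/35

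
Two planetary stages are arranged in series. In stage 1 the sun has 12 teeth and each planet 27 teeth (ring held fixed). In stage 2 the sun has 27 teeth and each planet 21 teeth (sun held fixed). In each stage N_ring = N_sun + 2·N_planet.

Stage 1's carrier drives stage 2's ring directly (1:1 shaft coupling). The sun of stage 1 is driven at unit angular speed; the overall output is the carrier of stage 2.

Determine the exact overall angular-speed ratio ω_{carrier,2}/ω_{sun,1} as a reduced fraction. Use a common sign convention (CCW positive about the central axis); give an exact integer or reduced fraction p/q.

Stage 1: N_ring = 12 + 2·27 = 66
Stage 1: 12(ω_s−ω_c) = −66(ω_r−ω_c),  ω_r=0, ω_s=1
Stage 1: 12(1−ω_c) = −66(0−ω_c)  ⇒  78ω_c = 12  ⇒  ω_c = 2/13
  ⇒ ω_c¹/ω_s¹ = 2/13
Stage 2: N_ring = 27 + 2·21 = 69
Stage 2: 27(ω_s−ω_c) = −69(ω_r−ω_c),  ω_s=0, ω_r=1
Stage 2: 27(0−ω_c) = −69(1−ω_c)  ⇒  96ω_c = 69  ⇒  ω_c = 23/32
  ⇒ ω_c²/ω_r² = 23/32
Coupling ω_r² = ω_c¹ ⇒ overall = 2/13 × 23/32 = 23/208

23/208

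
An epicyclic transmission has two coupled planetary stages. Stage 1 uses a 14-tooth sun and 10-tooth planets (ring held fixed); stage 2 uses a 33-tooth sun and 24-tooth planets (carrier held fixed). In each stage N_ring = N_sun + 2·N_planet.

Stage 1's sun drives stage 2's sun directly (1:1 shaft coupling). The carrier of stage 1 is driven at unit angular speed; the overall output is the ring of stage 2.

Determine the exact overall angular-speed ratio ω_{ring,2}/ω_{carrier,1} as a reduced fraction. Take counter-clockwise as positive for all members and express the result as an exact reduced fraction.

Stage 1: N_ring = 14 + 2·10 = 34
Stage 1: 14(ω_s−ω_c) = −34(ω_r−ω_c),  ω_r=0, ω_c=1
Stage 1: ω_s = 1 − (34/14)(0−1) = 24/7
  ⇒ ω_s¹/ω_c¹ = 24/7
Stage 2: N_ring = 33 + 2·24 = 81
Stage 2: 33(ω_s−ω_c) = −81(ω_r−ω_c),  ω_c=0, ω_s=1
Stage 2: ω_r = 0 − (33/81)(1−0) = -11/27
  ⇒ ω_r²/ω_s² = -11/27
Coupling ω_s² = ω_s¹ ⇒ overall = 24/7 × -11/27 = -88/63

-88/63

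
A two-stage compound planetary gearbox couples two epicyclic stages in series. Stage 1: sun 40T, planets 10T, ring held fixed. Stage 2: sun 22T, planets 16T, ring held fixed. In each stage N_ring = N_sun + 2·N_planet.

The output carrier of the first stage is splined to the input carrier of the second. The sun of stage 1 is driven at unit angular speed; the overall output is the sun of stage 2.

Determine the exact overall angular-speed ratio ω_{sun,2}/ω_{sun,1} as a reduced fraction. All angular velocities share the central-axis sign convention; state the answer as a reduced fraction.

Stage 1: N_ring = 40 + 2·10 = 60
Stage 1: 40(ω_s−ω_c) = −60(ω_r−ω_c),  ω_r=0, ω_s=1
Stage 1: 40(1−ω_c) = −60(0−ω_c)  ⇒  100ω_c = 40  ⇒  ω_c = 2/5
  ⇒ ω_c¹/ω_s¹ = 2/5
Stage 2: N_ring = 22 + 2·16 = 54
Stage 2: 22(ω_s−ω_c) = −54(ω_r−ω_c),  ω_r=0, ω_c=1
Stage 2: ω_s = 1 − (54/22)(0−1) = 38/11
  ⇒ ω_s²/ω_c² = 38/11
Coupling ω_c² = ω_c¹ ⇒ overall = 2/5 × 38/11 = 76/55

76/55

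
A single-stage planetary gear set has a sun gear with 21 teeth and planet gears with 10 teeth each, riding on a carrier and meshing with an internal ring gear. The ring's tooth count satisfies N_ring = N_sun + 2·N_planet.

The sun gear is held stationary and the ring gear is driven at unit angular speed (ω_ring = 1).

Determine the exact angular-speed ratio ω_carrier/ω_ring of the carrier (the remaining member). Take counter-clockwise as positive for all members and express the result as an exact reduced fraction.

41/62

N_ring = 21 + 2·10 = 41
21(ω_s−ω_c) = −41(ω_r−ω_c),  ω_s=0, ω_r=1
21(0−ω_c) = −41(1−ω_c)  ⇒  62ω_c = 41  ⇒  ω_c = 41/62
ω_c/ω_r = 41/62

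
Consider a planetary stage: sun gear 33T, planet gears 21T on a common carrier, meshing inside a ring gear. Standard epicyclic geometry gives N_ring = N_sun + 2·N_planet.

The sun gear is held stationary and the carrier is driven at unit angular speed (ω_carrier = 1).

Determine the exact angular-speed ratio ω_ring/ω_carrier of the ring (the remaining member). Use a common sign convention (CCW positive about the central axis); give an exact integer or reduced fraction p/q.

36/25

N_ring = 33 + 2·21 = 75
33(ω_s−ω_c) = −75(ω_r−ω_c),  ω_s=0, ω_c=1
ω_r = 1 − (33/75)(0−1) = 36/25
ω_r/ω_c = 36/25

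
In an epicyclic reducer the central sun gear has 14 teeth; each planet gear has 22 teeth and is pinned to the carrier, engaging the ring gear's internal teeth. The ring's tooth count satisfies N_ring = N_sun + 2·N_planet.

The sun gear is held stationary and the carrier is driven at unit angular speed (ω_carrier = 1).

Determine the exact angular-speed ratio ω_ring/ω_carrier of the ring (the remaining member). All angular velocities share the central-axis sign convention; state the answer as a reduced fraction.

N_ring = 14 + 2·22 = 58
14(ω_s−ω_c) = −58(ω_r−ω_c),  ω_s=0, ω_c=1
ω_r = 1 − (14/58)(0−1) = 36/29
ω_r/ω_c = 36/29

36/29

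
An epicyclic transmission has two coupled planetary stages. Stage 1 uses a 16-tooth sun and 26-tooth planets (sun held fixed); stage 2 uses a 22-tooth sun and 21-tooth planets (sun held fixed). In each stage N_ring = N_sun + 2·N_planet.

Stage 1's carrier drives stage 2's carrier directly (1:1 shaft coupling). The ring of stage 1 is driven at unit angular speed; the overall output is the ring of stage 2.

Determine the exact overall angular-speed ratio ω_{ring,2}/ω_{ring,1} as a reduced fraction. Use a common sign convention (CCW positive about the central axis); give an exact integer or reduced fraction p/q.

Stage 1: N_ring = 16 + 2·26 = 68
Stage 1: 16(ω_s−ω_c) = −68(ω_r−ω_c),  ω_s=0, ω_r=1
Stage 1: 16(0−ω_c) = −68(1−ω_c)  ⇒  84ω_c = 68  ⇒  ω_c = 17/21
  ⇒ ω_c¹/ω_r¹ = 17/21
Stage 2: N_ring = 22 + 2·21 = 64
Stage 2: 22(ω_s−ω_c) = −64(ω_r−ω_c),  ω_s=0, ω_c=1
Stage 2: ω_r = 1 − (22/64)(0−1) = 43/32
  ⇒ ω_r²/ω_c² = 43/32
Coupling ω_c² = ω_c¹ ⇒ overall = 17/21 × 43/32 = 731/672

731/672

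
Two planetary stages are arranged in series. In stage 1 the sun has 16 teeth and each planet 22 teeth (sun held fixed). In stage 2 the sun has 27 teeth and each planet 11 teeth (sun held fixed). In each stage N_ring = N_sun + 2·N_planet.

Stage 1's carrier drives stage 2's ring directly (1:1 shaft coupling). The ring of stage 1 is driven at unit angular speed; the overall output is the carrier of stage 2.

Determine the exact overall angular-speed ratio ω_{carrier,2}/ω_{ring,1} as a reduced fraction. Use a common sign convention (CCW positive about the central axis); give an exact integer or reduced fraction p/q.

Stage 1: N_ring = 16 + 2·22 = 60
Stage 1: 16(ω_s−ω_c) = −60(ω_r−ω_c),  ω_s=0, ω_r=1
Stage 1: 16(0−ω_c) = −60(1−ω_c)  ⇒  76ω_c = 60  ⇒  ω_c = 15/19
  ⇒ ω_c¹/ω_r¹ = 15/19
Stage 2: N_ring = 27 + 2·11 = 49
Stage 2: 27(ω_s−ω_c) = −49(ω_r−ω_c),  ω_s=0, ω_r=1
Stage 2: 27(0−ω_c) = −49(1−ω_c)  ⇒  76ω_c = 49  ⇒  ω_c = 49/76
  ⇒ ω_c²/ω_r² = 49/76
Coupling ω_r² = ω_c¹ ⇒ overall = 15/19 × 49/76 = 735/1444

735/1444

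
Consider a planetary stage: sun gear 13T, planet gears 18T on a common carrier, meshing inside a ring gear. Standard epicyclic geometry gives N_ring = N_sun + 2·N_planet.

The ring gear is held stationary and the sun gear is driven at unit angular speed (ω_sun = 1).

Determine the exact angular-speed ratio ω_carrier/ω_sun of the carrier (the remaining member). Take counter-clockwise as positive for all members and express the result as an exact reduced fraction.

N_ring = 13 + 2·18 = 49
13(ω_s−ω_c) = −49(ω_r−ω_c),  ω_r=0, ω_s=1
13(1−ω_c) = −49(0−ω_c)  ⇒  62ω_c = 13  ⇒  ω_c = 13/62
ω_c/ω_s = 13/62

13/62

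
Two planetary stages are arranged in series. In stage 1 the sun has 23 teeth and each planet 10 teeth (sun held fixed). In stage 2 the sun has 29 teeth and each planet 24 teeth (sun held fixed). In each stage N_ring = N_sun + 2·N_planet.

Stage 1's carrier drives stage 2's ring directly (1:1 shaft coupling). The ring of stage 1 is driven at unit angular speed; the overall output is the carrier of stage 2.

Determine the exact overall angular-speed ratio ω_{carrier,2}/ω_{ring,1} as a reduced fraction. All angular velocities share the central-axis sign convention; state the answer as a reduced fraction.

301/636

Stage 1: N_ring = 23 + 2·10 = 43
Stage 1: 23(ω_s−ω_c) = −43(ω_r−ω_c),  ω_s=0, ω_r=1
Stage 1: 23(0−ω_c) = −43(1−ω_c)  ⇒  66ω_c = 43  ⇒  ω_c = 43/66
  ⇒ ω_c¹/ω_r¹ = 43/66
Stage 2: N_ring = 29 + 2·24 = 77
Stage 2: 29(ω_s−ω_c) = −77(ω_r−ω_c),  ω_s=0, ω_r=1
Stage 2: 29(0−ω_c) = −77(1−ω_c)  ⇒  106ω_c = 77  ⇒  ω_c = 77/106
  ⇒ ω_c²/ω_r² = 77/106
Coupling ω_r² = ω_c¹ ⇒ overall = 43/66 × 77/106 = 301/636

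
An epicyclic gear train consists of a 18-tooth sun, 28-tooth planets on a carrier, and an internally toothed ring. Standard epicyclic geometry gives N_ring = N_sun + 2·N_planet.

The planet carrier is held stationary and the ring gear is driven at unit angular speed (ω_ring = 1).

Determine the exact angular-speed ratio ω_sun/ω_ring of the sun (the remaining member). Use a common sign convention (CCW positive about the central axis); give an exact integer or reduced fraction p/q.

-37/9

N_ring = 18 + 2·28 = 74
18(ω_s−ω_c) = −74(ω_r−ω_c),  ω_c=0, ω_r=1
ω_s = 0 − (74/18)(1−0) = -37/9
ω_s/ω_r = -37/9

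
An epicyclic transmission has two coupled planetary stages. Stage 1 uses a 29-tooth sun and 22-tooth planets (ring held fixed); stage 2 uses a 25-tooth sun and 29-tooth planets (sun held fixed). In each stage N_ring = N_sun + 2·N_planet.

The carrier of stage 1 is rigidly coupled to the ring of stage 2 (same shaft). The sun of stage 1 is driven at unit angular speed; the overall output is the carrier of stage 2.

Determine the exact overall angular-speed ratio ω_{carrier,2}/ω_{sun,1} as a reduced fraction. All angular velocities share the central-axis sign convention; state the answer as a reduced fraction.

2407/11016

Stage 1: N_ring = 29 + 2·22 = 73
Stage 1: 29(ω_s−ω_c) = −73(ω_r−ω_c),  ω_r=0, ω_s=1
Stage 1: 29(1−ω_c) = −73(0−ω_c)  ⇒  102ω_c = 29  ⇒  ω_c = 29/102
  ⇒ ω_c¹/ω_s¹ = 29/102
Stage 2: N_ring = 25 + 2·29 = 83
Stage 2: 25(ω_s−ω_c) = −83(ω_r−ω_c),  ω_s=0, ω_r=1
Stage 2: 25(0−ω_c) = −83(1−ω_c)  ⇒  108ω_c = 83  ⇒  ω_c = 83/108
  ⇒ ω_c²/ω_r² = 83/108
Coupling ω_r² = ω_c¹ ⇒ overall = 29/102 × 83/108 = 2407/11016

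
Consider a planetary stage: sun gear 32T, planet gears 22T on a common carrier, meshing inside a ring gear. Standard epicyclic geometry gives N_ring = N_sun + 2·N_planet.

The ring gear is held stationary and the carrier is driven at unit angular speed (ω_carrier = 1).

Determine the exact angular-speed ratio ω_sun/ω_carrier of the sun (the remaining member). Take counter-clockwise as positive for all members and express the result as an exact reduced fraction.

27/8

N_ring = 32 + 2·22 = 76
32(ω_s−ω_c) = −76(ω_r−ω_c),  ω_r=0, ω_c=1
ω_s = 1 − (76/32)(0−1) = 27/8
ω_s/ω_c = 27/8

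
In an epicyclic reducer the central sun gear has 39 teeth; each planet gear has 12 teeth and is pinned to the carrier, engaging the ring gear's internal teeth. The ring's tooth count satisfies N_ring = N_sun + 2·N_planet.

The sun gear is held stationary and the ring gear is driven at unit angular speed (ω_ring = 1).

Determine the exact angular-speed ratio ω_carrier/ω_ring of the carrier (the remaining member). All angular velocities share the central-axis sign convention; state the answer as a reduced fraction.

21/34

N_ring = 39 + 2·12 = 63
39(ω_s−ω_c) = −63(ω_r−ω_c),  ω_s=0, ω_r=1
39(0−ω_c) = −63(1−ω_c)  ⇒  102ω_c = 63  ⇒  ω_c = 21/34
ω_c/ω_r = 21/34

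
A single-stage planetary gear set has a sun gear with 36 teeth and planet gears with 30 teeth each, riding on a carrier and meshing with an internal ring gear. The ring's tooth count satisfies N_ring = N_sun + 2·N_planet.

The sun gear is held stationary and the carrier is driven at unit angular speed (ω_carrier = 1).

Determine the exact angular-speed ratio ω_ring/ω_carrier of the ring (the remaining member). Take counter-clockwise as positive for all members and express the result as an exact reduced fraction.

N_ring = 36 + 2·30 = 96
36(ω_s−ω_c) = −96(ω_r−ω_c),  ω_s=0, ω_c=1
ω_r = 1 − (36/96)(0−1) = 11/8
ω_r/ω_c = 11/8

11/8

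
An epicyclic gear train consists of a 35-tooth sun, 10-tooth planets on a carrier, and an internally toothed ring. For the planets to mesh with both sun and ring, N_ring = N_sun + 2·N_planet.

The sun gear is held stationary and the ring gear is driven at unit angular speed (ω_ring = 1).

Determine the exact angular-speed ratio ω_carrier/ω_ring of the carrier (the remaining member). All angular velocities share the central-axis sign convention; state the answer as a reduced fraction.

N_ring = 35 + 2·10 = 55
35(ω_s−ω_c) = −55(ω_r−ω_c),  ω_s=0, ω_r=1
35(0−ω_c) = −55(1−ω_c)  ⇒  90ω_c = 55  ⇒  ω_c = 11/18
ω_c/ω_r = 11/18

11/18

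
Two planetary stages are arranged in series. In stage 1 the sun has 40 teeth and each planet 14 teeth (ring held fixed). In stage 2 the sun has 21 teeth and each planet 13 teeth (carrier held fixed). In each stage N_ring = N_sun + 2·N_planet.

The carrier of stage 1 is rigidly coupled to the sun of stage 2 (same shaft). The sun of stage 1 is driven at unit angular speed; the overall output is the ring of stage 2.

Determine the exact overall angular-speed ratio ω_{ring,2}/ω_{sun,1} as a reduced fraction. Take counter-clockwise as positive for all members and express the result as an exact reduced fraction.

Stage 1: N_ring = 40 + 2·14 = 68
Stage 1: 40(ω_s−ω_c) = −68(ω_r−ω_c),  ω_r=0, ω_s=1
Stage 1: 40(1−ω_c) = −68(0−ω_c)  ⇒  108ω_c = 40  ⇒  ω_c = 10/27
  ⇒ ω_c¹/ω_s¹ = 10/27
Stage 2: N_ring = 21 + 2·13 = 47
Stage 2: 21(ω_s−ω_c) = −47(ω_r−ω_c),  ω_c=0, ω_s=1
Stage 2: ω_r = 0 − (21/47)(1−0) = -21/47
  ⇒ ω_r²/ω_s² = -21/47
Coupling ω_s² = ω_c¹ ⇒ overall = 10/27 × -21/47 = -70/423

-70/423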